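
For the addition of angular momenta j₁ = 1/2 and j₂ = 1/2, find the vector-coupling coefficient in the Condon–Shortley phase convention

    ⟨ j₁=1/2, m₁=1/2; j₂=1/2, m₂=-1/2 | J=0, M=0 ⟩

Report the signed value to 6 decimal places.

j₁+j₂−J=1  J+j₁−j₂=0  J−j₁+j₂=0  j₁+j₂+J+1=2
(j₁±m₁, j₂±m₂, J±M) = (1,0,0,1,0,0)
P² = 1/2
sum k=0..0:
  [0] +1/1 = 1
S = 1
C² = P²·S² = 1/2 ; C = +0.707107

+0.707107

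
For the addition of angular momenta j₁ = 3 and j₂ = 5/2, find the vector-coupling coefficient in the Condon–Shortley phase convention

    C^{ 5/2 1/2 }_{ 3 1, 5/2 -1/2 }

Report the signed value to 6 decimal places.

−√(8/35) ≈ -0.478091

j₁+j₂−J=3  J+j₁−j₂=3  J−j₁+j₂=2  j₁+j₂+J+1=9
(j₁±m₁, j₂±m₂, J±M) = (4,2,2,3,3,2)
P² = 288/35
sum k=0..2:
  [0] +1/24 = 1/24
  [1] −1/4 = -1/4
  [2] +1/24 = 1/24
S = -1/6
C² = P²·S² = 8/35 ; C = -0.478091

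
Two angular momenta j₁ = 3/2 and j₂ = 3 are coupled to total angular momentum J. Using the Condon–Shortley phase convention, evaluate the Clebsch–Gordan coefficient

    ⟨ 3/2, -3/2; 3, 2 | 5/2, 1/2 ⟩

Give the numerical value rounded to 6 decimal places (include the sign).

√[6·2!1!4!/8! · 0!3!5!1!3!2!] = √(432/7)
  +(−1)^2/∏(2,0,1,3,0,1)! = 1/12  (running 1/12)
⟨..|..⟩ = √(432/7)·(1/12) = +0.654654

+0.654654  (= +√(3/7))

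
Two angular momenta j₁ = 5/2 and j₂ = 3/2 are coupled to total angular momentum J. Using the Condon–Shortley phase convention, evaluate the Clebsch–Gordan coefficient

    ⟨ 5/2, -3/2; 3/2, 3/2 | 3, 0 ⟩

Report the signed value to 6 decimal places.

−√(3/10) = -0.547723

j₁+j₂−J=1  J+j₁−j₂=4  J−j₁+j₂=2  j₁+j₂+J+1=8
(j₁±m₁, j₂±m₂, J±M) = (1,4,3,0,3,3)
P² = 216/5
sum k=1..1:
  [1] −1/12 = -1/12
S = -1/12
C² = P²·S² = 3/10 ; C = -0.547723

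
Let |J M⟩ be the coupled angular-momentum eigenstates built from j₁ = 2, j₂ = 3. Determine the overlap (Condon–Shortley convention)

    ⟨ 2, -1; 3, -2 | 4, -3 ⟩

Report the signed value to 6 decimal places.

triangle: 1!·3!·5!/10! = 720/3628800
(j±m)!: 1!·3!·1!·5!·1!·7! = 3628800
prefactor² = (2J+1)·Δ·N² = 6480
  k=0: +1/(0!·1!·3!·1!·0!·4!) = 1/144
  k=1: −1/(1!·0!·2!·0!·1!·5!) = -1/240
Σ = 1/360  ⇒  CG² = 6480·1/360² = 1/20
CG = +√(1/20) = +0.223607

+0.223607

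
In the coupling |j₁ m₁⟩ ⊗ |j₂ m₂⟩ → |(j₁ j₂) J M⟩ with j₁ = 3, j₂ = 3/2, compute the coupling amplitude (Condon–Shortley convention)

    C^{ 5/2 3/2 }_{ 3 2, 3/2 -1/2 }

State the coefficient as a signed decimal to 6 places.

+0.267261

j₁+j₂−J=2  J+j₁−j₂=4  J−j₁+j₂=1  j₁+j₂+J+1=8
(j₁±m₁, j₂±m₂, J±M) = (5,1,1,2,4,1)
P² = 288/7
sum k=0..1:
  [0] +1/12 = 1/12
  [1] −1/24 = -1/24
S = 1/24
C² = P²·S² = 1/14 ; C = +0.267261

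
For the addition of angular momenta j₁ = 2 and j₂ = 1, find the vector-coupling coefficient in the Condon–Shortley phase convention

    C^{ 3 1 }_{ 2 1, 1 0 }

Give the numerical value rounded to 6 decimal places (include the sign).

+√(8/15) ≈ +0.730297

j₁+j₂−J=0  J+j₁−j₂=4  J−j₁+j₂=2  j₁+j₂+J+1=7
(j₁±m₁, j₂±m₂, J±M) = (3,1,1,1,4,2)
P² = 96/5
sum k=0..0:
  [0] +1/6 = 1/6
S = 1/6
C² = P²·S² = 8/15 ; C = +0.730297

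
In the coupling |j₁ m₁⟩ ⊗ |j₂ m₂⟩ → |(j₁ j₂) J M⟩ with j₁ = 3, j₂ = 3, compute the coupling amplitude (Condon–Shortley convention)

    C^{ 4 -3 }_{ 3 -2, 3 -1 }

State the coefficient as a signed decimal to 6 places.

−√(1/11) ≈ -0.301511

j₁+j₂−J=2  J+j₁−j₂=4  J−j₁+j₂=4  j₁+j₂+J+1=11
(j₁±m₁, j₂±m₂, J±M) = (1,5,2,4,1,7)
P² = 82944/11
sum k=1..2:
  [1] −1/144 = -1/144
  [2] +1/288 = 1/288
S = -1/288
C² = P²·S² = 1/11 ; C = -0.301511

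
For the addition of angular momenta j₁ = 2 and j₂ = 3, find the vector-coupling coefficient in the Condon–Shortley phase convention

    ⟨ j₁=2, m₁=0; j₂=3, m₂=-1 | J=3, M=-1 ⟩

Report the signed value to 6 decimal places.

-0.387298

j₁+j₂−J=2  J+j₁−j₂=2  J−j₁+j₂=4  j₁+j₂+J+1=9
(j₁±m₁, j₂±m₂, J±M) = (2,2,2,4,2,4)
P² = 256/15
sum k=0..2:
  [0] +1/16 = 1/16
  [1] −1/6 = -1/6
  [2] +1/96 = 1/96
S = -3/32
C² = P²·S² = 3/20 ; C = -0.387298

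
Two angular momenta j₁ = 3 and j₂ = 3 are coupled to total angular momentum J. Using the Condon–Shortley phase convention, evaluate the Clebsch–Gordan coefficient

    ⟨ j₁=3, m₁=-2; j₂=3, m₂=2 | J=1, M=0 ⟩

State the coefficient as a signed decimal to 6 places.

+0.377964  (= +√(1/7))

triangle: 5!×1!×1!/8! = 120/40320
(j±m)!: 1!×5!×5!×1!×1!×1! = 14400
prefactor² = (2J+1)×Δ×N² = 900/7
  k=4: +1/(4!×1!×1!×1!×0!×0!) = 1/24
  k=5: −1/(5!×0!×0!×0!×1!×1!) = -1/120
Σ = 1/30  ⇒  CG² = 900/7×1/30² = 1/7
CG = +√(1/7) = +0.377964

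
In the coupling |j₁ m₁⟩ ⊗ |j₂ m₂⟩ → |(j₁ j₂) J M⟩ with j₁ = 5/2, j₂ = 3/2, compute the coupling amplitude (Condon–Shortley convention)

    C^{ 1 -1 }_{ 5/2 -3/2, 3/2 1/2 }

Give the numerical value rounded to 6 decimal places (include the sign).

√[3·3!2!0!/6! · 1!4!2!1!0!2!] = √(24/5)
  +(−1)^2/∏(2,1,2,0,0,0)! = 1/4  (running 1/4)
⟨..|..⟩ = √(24/5)·(1/4) = +0.547723

+√(3/10) = +0.547723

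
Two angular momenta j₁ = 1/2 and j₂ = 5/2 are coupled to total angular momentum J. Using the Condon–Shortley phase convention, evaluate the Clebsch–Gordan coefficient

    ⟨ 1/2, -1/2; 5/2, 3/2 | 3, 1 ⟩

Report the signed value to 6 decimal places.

+0.577350  (= +√(1/3))

j₁+j₂−J=0  J+j₁−j₂=1  J−j₁+j₂=5  j₁+j₂+J+1=7
(j₁±m₁, j₂±m₂, J±M) = (0,1,4,1,4,2)
P² = 192
sum k=0..0:
  [0] +1/24 = 1/24
S = 1/24
C² = P²·S² = 1/3 ; C = +0.577350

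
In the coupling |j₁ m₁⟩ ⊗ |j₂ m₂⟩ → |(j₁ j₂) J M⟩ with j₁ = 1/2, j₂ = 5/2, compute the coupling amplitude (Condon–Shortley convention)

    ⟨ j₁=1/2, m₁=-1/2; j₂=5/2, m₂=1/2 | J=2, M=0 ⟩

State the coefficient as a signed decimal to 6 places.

-0.707107  (= −√(1/2))

triangle: 1!×0!×4!/6! = 24/720
(j±m)!: 0!×1!×3!×2!×2!×2! = 48
prefactor² = (2J+1)×Δ×N² = 8
  k=1: −1/(1!×0!×0!×2!×0!×2!) = -1/4
Σ = -1/4  ⇒  CG² = 8×(-1/4)² = 1/2
CG = −√(1/2) = -0.707107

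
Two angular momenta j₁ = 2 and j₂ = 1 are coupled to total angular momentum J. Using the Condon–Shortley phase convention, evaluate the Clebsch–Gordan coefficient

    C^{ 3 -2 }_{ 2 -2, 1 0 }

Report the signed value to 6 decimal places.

triangle: 0!*4!*2!/7! = 48/5040
(j±m)!: 0!*4!*1!*1!*1!*5! = 2880
prefactor² = (2J+1)*Δ*N² = 192
  k=0: +1/(0!*0!*4!*1!*0!*1!) = 1/24
Σ = 1/24  ⇒  CG² = 192*1/24² = 1/3
CG = +√(1/3) = +0.577350

+0.577350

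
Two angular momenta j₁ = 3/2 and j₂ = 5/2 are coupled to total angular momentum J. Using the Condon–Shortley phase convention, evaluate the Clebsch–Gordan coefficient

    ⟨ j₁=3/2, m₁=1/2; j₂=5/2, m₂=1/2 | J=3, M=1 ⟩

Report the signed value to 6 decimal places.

triangle: 1!*2!*4!/8! = 48/40320
(j±m)!: 2!*1!*3!*2!*4!*2! = 1152
prefactor² = (2J+1)*Δ*N² = 48/5
  k=0: +1/(0!*1!*1!*3!*1!*1!) = 1/6
  k=1: −1/(1!*0!*0!*2!*2!*2!) = -1/8
Σ = 1/24  ⇒  CG² = 48/5*1/24² = 1/60
CG = +√(1/60) = +0.129099

+√(1/60) ≈ +0.129099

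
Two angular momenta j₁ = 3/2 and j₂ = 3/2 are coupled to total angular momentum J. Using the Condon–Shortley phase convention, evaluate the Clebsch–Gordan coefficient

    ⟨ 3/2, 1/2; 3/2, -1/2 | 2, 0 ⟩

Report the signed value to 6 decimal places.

+√(1/4) = +0.500000

triangle: 1!*2!*2!/6! = 4/720
(j±m)!: 2!*1!*1!*2!*2!*2! = 16
prefactor² = (2J+1)*Δ*N² = 4/9
  k=0: +1/(0!*1!*1!*1!*1!*1!) = 1
  k=1: −1/(1!*0!*0!*0!*2!*2!) = -1/4
Σ = 3/4  ⇒  CG² = 4/9*3/4² = 1/4
CG = +√(1/4) = +0.500000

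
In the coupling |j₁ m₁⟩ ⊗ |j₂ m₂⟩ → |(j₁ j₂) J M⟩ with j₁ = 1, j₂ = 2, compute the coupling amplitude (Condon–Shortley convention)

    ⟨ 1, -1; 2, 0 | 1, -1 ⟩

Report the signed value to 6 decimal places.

+0.316228  (= +√(1/10))

triangle: 2!·0!·2!/5! = 4/120
(j±m)!: 0!·2!·2!·2!·0!·2! = 16
prefactor² = (2J+1)·Δ·N² = 8/5
  k=2: +1/(2!·0!·0!·0!·0!·2!) = 1/4
Σ = 1/4  ⇒  CG² = 8/5·1/4² = 1/10
CG = +√(1/10) = +0.316228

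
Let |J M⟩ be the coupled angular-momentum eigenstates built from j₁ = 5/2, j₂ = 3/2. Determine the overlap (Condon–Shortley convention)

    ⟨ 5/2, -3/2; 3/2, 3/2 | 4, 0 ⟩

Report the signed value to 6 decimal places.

j₁+j₂−J=0  J+j₁−j₂=5  J−j₁+j₂=3  j₁+j₂+J+1=9
(j₁±m₁, j₂±m₂, J±M) = (1,4,3,0,4,4)
P² = 10368/7
sum k=0..0:
  [0] +1/144 = 1/144
S = 1/144
C² = P²·S² = 1/14 ; C = +0.267261

+0.267261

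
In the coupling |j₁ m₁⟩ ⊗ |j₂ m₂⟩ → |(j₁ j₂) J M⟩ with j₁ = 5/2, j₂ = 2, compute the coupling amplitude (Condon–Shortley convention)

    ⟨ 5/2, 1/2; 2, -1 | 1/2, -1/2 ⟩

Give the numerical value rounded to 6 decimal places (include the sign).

−√(2/15) ≈ -0.365148

√[2·4!1!0!/6! · 3!2!1!3!0!1!] = √(24/5)
  +(−1)^1/∏(1,3,1,0,0,0)! = -1/6  (running -1/6)
⟨..|..⟩ = √(24/5)·(-1/6) = -0.365148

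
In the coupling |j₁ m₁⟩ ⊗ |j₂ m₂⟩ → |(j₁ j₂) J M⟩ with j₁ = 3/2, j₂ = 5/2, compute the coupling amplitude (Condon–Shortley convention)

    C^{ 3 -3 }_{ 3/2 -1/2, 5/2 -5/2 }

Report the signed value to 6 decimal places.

j₁+j₂−J=1  J+j₁−j₂=2  J−j₁+j₂=4  j₁+j₂+J+1=8
(j₁±m₁, j₂±m₂, J±M) = (1,2,0,5,0,6)
P² = 1440
sum k=0..0:
  [0] +1/48 = 1/48
S = 1/48
C² = P²·S² = 5/8 ; C = +0.790569

+√(5/8) ≈ +0.790569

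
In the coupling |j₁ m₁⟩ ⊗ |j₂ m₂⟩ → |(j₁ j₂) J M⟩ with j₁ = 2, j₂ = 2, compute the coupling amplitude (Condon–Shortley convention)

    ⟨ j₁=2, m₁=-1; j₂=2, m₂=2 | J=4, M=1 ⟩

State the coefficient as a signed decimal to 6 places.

+√(1/14) = +0.267261

triangle: 0!*4!*4!/9! = 576/362880
(j±m)!: 1!*3!*4!*0!*5!*3! = 103680
prefactor² = (2J+1)*Δ*N² = 10368/7
  k=0: +1/(0!*0!*3!*4!*1!*0!) = 1/144
Σ = 1/144  ⇒  CG² = 10368/7*1/144² = 1/14
CG = +√(1/14) = +0.267261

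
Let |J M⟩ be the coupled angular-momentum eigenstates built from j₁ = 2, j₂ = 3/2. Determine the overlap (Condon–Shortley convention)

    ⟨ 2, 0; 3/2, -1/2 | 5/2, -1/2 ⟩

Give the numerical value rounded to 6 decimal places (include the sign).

triangle: 1!×3!×2!/7! = 12/5040
(j±m)!: 2!×2!×1!×2!×2!×3! = 96
prefactor² = (2J+1)×Δ×N² = 48/35
  k=0: +1/(0!×1!×2!×1!×1!×1!) = 1/2
  k=1: −1/(1!×0!×1!×0!×2!×2!) = -1/4
Σ = 1/4  ⇒  CG² = 48/35×1/4² = 3/35
CG = +√(3/35) = +0.292770

+√(3/35) = +0.292770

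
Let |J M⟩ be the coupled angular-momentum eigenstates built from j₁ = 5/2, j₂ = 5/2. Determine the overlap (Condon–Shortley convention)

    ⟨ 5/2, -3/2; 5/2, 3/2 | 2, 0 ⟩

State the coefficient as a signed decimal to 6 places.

-0.109109

√[5·3!2!2!/8! · 1!4!4!1!2!2!] = √(48/7)
  +(−1)^2/∏(2,1,2,2,0,0)! = 1/8  (running 1/8)
  +(−1)^3/∏(3,0,1,1,1,1)! = -1/6  (running -1/24)
⟨..|..⟩ = √(48/7)·(-1/24) = -0.109109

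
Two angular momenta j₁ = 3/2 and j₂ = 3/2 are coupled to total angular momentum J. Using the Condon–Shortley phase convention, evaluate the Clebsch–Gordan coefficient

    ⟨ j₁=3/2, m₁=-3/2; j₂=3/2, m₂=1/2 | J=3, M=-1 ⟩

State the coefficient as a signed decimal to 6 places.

+0.447214

j₁+j₂−J=0  J+j₁−j₂=3  J−j₁+j₂=3  j₁+j₂+J+1=7
(j₁±m₁, j₂±m₂, J±M) = (0,3,2,1,2,4)
P² = 144/5
sum k=0..0:
  [0] +1/12 = 1/12
S = 1/12
C² = P²·S² = 1/5 ; C = +0.447214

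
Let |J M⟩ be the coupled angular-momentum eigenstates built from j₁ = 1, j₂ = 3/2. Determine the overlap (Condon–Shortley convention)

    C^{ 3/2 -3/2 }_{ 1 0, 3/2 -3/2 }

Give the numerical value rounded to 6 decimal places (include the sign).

triangle: 1!·1!·2!/5! = 2/120
(j±m)!: 1!·1!·0!·3!·0!·3! = 36
prefactor² = (2J+1)·Δ·N² = 12/5
  k=0: +1/(0!·1!·1!·0!·0!·2!) = 1/2
Σ = 1/2  ⇒  CG² = 12/5·1/2² = 3/5
CG = +√(3/5) = +0.774597

+0.774597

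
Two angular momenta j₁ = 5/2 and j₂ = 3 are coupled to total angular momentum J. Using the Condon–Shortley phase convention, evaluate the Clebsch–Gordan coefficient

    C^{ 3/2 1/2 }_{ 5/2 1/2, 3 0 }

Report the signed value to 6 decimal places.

+0.338062  (= +√(4/35))

√[4·4!1!2!/8! · 3!2!3!3!2!1!] = √(144/35)
  +(−1)^1/∏(1,3,1,2,0,0)! = -1/12  (running -1/12)
  +(−1)^2/∏(2,2,0,1,1,1)! = 1/4  (running 1/6)
⟨..|..⟩ = √(144/35)·(1/6) = +0.338062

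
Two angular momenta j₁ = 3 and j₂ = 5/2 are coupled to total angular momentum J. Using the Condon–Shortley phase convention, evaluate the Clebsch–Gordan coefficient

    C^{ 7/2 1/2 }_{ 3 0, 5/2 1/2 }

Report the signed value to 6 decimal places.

-0.436436

√[8·2!4!3!/10! · 3!3!3!2!4!3!] = √(6912/175)
  +(−1)^0/∏(0,2,3,3,1,0)! = 1/72  (running 1/72)
  +(−1)^1/∏(1,1,2,2,2,1)! = -1/8  (running -1/9)
  +(−1)^2/∏(2,0,1,1,3,2)! = 1/24  (running -5/72)
⟨..|..⟩ = √(6912/175)·(-5/72) = -0.436436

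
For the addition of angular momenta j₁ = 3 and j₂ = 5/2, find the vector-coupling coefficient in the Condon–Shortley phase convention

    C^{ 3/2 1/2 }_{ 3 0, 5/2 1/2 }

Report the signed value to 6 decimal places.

+√(4/35) ≈ +0.338062

√[4·4!2!1!/8! · 3!3!3!2!2!1!] = √(144/35)
  +(−1)^2/∏(2,2,1,1,1,0)! = 1/4  (running 1/4)
  +(−1)^3/∏(3,1,0,0,2,1)! = -1/12  (running 1/6)
⟨..|..⟩ = √(144/35)·(1/6) = +0.338062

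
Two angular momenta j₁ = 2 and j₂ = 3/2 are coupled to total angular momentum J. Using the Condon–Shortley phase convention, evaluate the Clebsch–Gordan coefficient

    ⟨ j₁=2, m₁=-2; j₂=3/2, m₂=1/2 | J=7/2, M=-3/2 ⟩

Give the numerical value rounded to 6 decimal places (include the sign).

j₁+j₂−J=0  J+j₁−j₂=4  J−j₁+j₂=3  j₁+j₂+J+1=8
(j₁±m₁, j₂±m₂, J±M) = (0,4,2,1,2,5)
P² = 2304/7
sum k=0..0:
  [0] +1/48 = 1/48
S = 1/48
C² = P²·S² = 1/7 ; C = +0.377964

+√(1/7) = +0.377964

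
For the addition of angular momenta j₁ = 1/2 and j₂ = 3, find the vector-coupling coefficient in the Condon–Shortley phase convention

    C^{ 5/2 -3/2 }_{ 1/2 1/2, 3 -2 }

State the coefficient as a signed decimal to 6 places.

j₁+j₂−J=1  J+j₁−j₂=0  J−j₁+j₂=5  j₁+j₂+J+1=7
(j₁±m₁, j₂±m₂, J±M) = (1,0,1,5,1,4)
P² = 2880/7
sum k=0..0:
  [0] +1/24 = 1/24
S = 1/24
C² = P²·S² = 5/7 ; C = +0.845154

+0.845154  (= +√(5/7))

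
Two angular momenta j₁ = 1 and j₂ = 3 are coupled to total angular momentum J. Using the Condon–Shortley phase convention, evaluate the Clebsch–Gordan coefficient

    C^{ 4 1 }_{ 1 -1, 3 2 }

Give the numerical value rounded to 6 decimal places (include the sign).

triangle: 0!×2!×6!/9! = 1440/362880
(j±m)!: 0!×2!×5!×1!×5!×3! = 172800
prefactor² = (2J+1)×Δ×N² = 43200/7
  k=0: +1/(0!×0!×2!×5!×0!×1!) = 1/240
Σ = 1/240  ⇒  CG² = 43200/7×1/240² = 3/28
CG = +√(3/28) = +0.327327

+0.327327  (= +√(3/28))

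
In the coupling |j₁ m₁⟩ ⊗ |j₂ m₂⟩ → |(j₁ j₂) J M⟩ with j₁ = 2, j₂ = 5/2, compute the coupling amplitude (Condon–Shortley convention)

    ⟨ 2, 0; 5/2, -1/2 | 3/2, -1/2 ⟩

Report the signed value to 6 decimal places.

j₁+j₂−J=3  J+j₁−j₂=1  J−j₁+j₂=2  j₁+j₂+J+1=7
(j₁±m₁, j₂±m₂, J±M) = (2,2,2,3,1,2)
P² = 32/35
sum k=1..2:
  [1] −1/2 = -1/2
  [2] +1/4 = 1/4
S = -1/4
C² = P²·S² = 2/35 ; C = -0.239046

−√(2/35) ≈ -0.239046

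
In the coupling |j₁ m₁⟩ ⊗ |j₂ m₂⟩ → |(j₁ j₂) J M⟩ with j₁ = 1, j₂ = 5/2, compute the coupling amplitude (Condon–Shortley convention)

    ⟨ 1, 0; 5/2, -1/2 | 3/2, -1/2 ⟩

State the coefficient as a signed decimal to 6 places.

j₁+j₂−J=2  J+j₁−j₂=0  J−j₁+j₂=3  j₁+j₂+J+1=6
(j₁±m₁, j₂±m₂, J±M) = (1,1,2,3,1,2)
P² = 8/5
sum k=1..1:
  [1] −1/2 = -1/2
S = -1/2
C² = P²·S² = 2/5 ; C = -0.632456

-0.632456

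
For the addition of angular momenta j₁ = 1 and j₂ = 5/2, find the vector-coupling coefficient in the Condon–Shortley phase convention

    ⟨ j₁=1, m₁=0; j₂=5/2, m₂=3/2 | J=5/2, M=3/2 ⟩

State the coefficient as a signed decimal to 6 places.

triangle: 1!×1!×4!/7! = 24/5040
(j±m)!: 1!×1!×4!×1!×4!×1! = 576
prefactor² = (2J+1)×Δ×N² = 576/35
  k=0: +1/(0!×1!×1!×4!×0!×0!) = 1/24
  k=1: −1/(1!×0!×0!×3!×1!×1!) = -1/6
Σ = -1/8  ⇒  CG² = 576/35×(-1/8)² = 9/35
CG = −√(9/35) = -0.507093

-0.507093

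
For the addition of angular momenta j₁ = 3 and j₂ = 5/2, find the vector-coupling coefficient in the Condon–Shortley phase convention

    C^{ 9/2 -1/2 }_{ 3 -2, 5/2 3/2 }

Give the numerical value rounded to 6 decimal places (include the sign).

-0.510355  (= −√(361/1386))

√[10·1!5!4!/11! · 1!5!4!1!4!5!] = √(460800/77)
  +(−1)^0/∏(0,1,5,4,0,0)! = 1/2880  (running 1/2880)
  +(−1)^1/∏(1,0,4,3,1,1)! = -1/144  (running -19/2880)
⟨..|..⟩ = √(460800/77)·(-19/2880) = -0.510355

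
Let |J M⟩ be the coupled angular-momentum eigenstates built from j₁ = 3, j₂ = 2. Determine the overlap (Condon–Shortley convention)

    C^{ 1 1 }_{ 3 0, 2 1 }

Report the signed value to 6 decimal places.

√[3·4!2!0!/7! · 3!3!3!1!2!0!] = √(432/35)
  +(−1)^3/∏(3,1,0,0,2,0)! = -1/12  (running -1/12)
⟨..|..⟩ = √(432/35)·(-1/12) = -0.292770

-0.292770  (= −√(3/35))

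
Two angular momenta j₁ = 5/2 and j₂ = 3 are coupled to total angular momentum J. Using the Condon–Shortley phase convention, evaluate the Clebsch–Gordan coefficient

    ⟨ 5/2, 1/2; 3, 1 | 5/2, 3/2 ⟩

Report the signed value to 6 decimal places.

triangle: 3!*2!*3!/9! = 72/362880
(j±m)!: 3!*2!*4!*2!*4!*1! = 13824
prefactor² = (2J+1)*Δ*N² = 576/35
  k=1: −1/(1!*2!*1!*3!*1!*0!) = -1/12
  k=2: +1/(2!*1!*0!*2!*2!*1!) = 1/8
Σ = 1/24  ⇒  CG² = 576/35*1/24² = 1/35
CG = +√(1/35) = +0.169031

+0.169031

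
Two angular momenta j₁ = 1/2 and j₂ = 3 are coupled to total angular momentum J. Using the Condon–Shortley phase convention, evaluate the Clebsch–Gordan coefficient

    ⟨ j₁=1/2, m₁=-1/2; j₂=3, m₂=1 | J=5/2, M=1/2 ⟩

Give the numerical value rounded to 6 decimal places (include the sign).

j₁+j₂−J=1  J+j₁−j₂=0  J−j₁+j₂=5  j₁+j₂+J+1=7
(j₁±m₁, j₂±m₂, J±M) = (0,1,4,2,3,2)
P² = 576/7
sum k=1..1:
  [1] −1/12 = -1/12
S = -1/12
C² = P²·S² = 4/7 ; C = -0.755929

-0.755929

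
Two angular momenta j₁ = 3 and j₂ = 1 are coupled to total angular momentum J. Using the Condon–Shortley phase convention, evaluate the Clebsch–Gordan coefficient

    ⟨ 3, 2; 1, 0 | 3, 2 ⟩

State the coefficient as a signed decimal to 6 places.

j₁+j₂−J=1  J+j₁−j₂=5  J−j₁+j₂=1  j₁+j₂+J+1=8
(j₁±m₁, j₂±m₂, J±M) = (5,1,1,1,5,1)
P² = 300
sum k=0..1:
  [0] +1/24 = 1/24
  [1] −1/120 = -1/120
S = 1/30
C² = P²·S² = 1/3 ; C = +0.577350

+√(1/3) ≈ +0.577350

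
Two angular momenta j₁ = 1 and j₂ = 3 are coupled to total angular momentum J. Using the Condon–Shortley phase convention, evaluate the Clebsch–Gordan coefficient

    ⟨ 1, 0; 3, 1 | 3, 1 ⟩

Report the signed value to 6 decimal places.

triangle: 1!×1!×5!/8! = 120/40320
(j±m)!: 1!×1!×4!×2!×4!×2! = 2304
prefactor² = (2J+1)×Δ×N² = 48
  k=0: +1/(0!×1!×1!×4!×0!×1!) = 1/24
  k=1: −1/(1!×0!×0!×3!×1!×2!) = -1/12
Σ = -1/24  ⇒  CG² = 48×(-1/24)² = 1/12
CG = −√(1/12) = -0.288675

−√(1/12) ≈ -0.288675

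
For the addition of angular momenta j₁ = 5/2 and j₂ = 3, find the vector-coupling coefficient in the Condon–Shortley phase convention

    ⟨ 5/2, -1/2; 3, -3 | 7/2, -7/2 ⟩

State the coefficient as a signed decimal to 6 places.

+√(1/3) = +0.577350

j₁+j₂−J=2  J+j₁−j₂=3  J−j₁+j₂=4  j₁+j₂+J+1=10
(j₁±m₁, j₂±m₂, J±M) = (2,3,0,6,0,7)
P² = 27648
sum k=0..0:
  [0] +1/288 = 1/288
S = 1/288
C² = P²·S² = 1/3 ; C = +0.577350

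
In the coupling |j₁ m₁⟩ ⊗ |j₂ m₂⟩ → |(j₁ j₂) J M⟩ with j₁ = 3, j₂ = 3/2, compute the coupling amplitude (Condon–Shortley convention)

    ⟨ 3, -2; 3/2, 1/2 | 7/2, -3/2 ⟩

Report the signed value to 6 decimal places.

-0.654654  (= −√(3/7))

triangle: 1!×5!×2!/9! = 240/362880
(j±m)!: 1!×5!×2!×1!×2!×5! = 57600
prefactor² = (2J+1)×Δ×N² = 6400/21
  k=0: +1/(0!×1!×5!×2!×0!×0!) = 1/240
  k=1: −1/(1!×0!×4!×1!×1!×1!) = -1/24
Σ = -3/80  ⇒  CG² = 6400/21×(-3/80)² = 3/7
CG = −√(3/7) = -0.654654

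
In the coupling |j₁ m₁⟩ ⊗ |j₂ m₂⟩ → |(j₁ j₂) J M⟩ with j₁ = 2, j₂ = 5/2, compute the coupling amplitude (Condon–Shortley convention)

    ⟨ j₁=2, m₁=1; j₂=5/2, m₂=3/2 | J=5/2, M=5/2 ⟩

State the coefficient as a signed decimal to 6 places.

√[6·2!2!3!/8! · 3!1!4!1!5!0!] = √(432/7)
  +(−1)^1/∏(1,1,0,3,2,0)! = -1/12  (running -1/12)
⟨..|..⟩ = √(432/7)·(-1/12) = -0.654654

-0.654654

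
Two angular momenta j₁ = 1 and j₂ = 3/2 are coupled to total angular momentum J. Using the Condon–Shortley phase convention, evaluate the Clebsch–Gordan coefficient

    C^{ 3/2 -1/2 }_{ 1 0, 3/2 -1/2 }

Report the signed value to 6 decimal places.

√[4·1!1!2!/5! · 1!1!1!2!1!2!] = √(4/15)
  +(−1)^0/∏(0,1,1,1,0,1)! = 1  (running 1)
  +(−1)^1/∏(1,0,0,0,1,2)! = -1/2  (running 1/2)
⟨..|..⟩ = √(4/15)·(1/2) = +0.258199

+√(1/15) = +0.258199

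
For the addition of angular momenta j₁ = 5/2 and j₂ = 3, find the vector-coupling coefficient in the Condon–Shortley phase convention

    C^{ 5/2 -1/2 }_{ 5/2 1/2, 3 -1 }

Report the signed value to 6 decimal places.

triangle: 3!×2!×3!/9! = 72/362880
(j±m)!: 3!×2!×2!×4!×2!×3! = 6912
prefactor² = (2J+1)×Δ×N² = 288/35
  k=0: +1/(0!×3!×2!×2!×0!×1!) = 1/24
  k=1: −1/(1!×2!×1!×1!×1!×2!) = -1/4
  k=2: +1/(2!×1!×0!×0!×2!×3!) = 1/24
Σ = -1/6  ⇒  CG² = 288/35×(-1/6)² = 8/35
CG = −√(8/35) = -0.478091

−√(8/35) = -0.478091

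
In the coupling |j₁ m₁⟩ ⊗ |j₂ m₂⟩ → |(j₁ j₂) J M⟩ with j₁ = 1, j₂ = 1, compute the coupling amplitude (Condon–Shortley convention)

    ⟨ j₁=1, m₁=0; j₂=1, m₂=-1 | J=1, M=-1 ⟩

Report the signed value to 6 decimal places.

triangle: 1!*1!*1!/4! = 1/24
(j±m)!: 1!*1!*0!*2!*0!*2! = 4
prefactor² = (2J+1)*Δ*N² = 1/2
  k=0: +1/(0!*1!*1!*0!*0!*1!) = 1
Σ = 1  ⇒  CG² = 1/2*1² = 1/2
CG = +√(1/2) = +0.707107

+√(1/2) ≈ +0.707107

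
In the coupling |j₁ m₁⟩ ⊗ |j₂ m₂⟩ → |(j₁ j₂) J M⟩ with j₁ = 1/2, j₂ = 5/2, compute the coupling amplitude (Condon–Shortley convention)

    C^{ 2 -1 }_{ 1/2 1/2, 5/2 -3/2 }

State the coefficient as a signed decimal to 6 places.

+√(2/3) = +0.816497

√[5·1!0!4!/6! · 1!0!1!4!1!3!] = √(24)
  +(−1)^0/∏(0,1,0,1,0,3)! = 1/6  (running 1/6)
⟨..|..⟩ = √(24)·(1/6) = +0.816497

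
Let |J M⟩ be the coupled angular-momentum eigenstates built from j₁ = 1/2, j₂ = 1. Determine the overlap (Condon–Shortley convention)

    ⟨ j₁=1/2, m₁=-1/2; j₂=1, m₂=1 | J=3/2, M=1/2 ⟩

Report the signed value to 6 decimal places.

j₁+j₂−J=0  J+j₁−j₂=1  J−j₁+j₂=2  j₁+j₂+J+1=4
(j₁±m₁, j₂±m₂, J±M) = (0,1,2,0,2,1)
P² = 4/3
sum k=0..0:
  [0] +1/2 = 1/2
S = 1/2
C² = P²·S² = 1/3 ; C = +0.577350

+√(1/3) = +0.577350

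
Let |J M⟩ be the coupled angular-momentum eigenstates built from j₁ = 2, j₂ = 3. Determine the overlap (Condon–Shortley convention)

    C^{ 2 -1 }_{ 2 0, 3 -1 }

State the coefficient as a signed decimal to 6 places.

triangle: 3!*1!*3!/8! = 36/40320
(j±m)!: 2!*2!*2!*4!*1!*3! = 1152
prefactor² = (2J+1)*Δ*N² = 36/7
  k=1: −1/(1!*2!*1!*1!*0!*2!) = -1/4
  k=2: +1/(2!*1!*0!*0!*1!*3!) = 1/12
Σ = -1/6  ⇒  CG² = 36/7*(-1/6)² = 1/7
CG = −√(1/7) = -0.377964

−√(1/7) ≈ -0.377964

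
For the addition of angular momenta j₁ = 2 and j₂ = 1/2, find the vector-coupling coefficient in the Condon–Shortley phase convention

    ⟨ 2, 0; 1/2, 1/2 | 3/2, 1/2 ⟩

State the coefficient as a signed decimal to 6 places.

−√(2/5) ≈ -0.632456

j₁+j₂−J=1  J+j₁−j₂=3  J−j₁+j₂=0  j₁+j₂+J+1=5
(j₁±m₁, j₂±m₂, J±M) = (2,2,1,0,2,1)
P² = 8/5
sum k=1..1:
  [1] −1/2 = -1/2
S = -1/2
C² = P²·S² = 2/5 ; C = -0.632456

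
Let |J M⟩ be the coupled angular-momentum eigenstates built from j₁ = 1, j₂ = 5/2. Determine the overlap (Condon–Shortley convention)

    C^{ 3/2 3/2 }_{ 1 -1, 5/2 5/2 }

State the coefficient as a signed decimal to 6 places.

triangle: 2!·0!·3!/6! = 12/720
(j±m)!: 0!·2!·5!·0!·3!·0! = 1440
prefactor² = (2J+1)·Δ·N² = 96
  k=2: +1/(2!·0!·0!·3!·0!·0!) = 1/12
Σ = 1/12  ⇒  CG² = 96·1/12² = 2/3
CG = +√(2/3) = +0.816497

+0.816497  (= +√(2/3))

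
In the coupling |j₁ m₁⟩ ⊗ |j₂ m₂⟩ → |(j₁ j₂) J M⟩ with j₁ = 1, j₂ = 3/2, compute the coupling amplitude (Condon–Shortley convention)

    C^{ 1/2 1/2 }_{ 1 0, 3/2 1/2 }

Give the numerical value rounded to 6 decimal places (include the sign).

-0.577350  (= −√(1/3))

triangle: 2!×0!×1!/4! = 2/24
(j±m)!: 1!×1!×2!×1!×1!×0! = 2
prefactor² = (2J+1)×Δ×N² = 1/3
  k=1: −1/(1!×1!×0!×1!×0!×0!) = -1
Σ = -1  ⇒  CG² = 1/3×(-1)² = 1/3
CG = −√(1/3) = -0.577350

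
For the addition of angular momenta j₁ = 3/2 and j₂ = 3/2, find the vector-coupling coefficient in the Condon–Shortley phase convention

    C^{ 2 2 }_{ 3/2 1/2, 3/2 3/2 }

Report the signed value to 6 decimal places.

-0.707107  (= −√(1/2))

√[5·1!2!2!/6! · 2!1!3!0!4!0!] = √(8)
  +(−1)^1/∏(1,0,0,2,2,0)! = -1/4  (running -1/4)
⟨..|..⟩ = √(8)·(-1/4) = -0.707107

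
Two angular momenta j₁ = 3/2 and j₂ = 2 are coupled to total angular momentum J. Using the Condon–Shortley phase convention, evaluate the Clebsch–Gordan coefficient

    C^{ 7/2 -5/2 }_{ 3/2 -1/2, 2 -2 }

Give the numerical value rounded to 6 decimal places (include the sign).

+√(3/7) = +0.654654

j₁+j₂−J=0  J+j₁−j₂=3  J−j₁+j₂=4  j₁+j₂+J+1=8
(j₁±m₁, j₂±m₂, J±M) = (1,2,0,4,1,6)
P² = 6912/7
sum k=0..0:
  [0] +1/48 = 1/48
S = 1/48
C² = P²·S² = 3/7 ; C = +0.654654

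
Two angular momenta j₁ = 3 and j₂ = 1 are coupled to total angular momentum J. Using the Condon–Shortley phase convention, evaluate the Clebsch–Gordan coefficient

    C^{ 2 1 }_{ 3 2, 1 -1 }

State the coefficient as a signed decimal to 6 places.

+√(10/21) ≈ +0.690066

triangle: 2!*4!*0!/7! = 48/5040
(j±m)!: 5!*1!*0!*2!*3!*1! = 1440
prefactor² = (2J+1)*Δ*N² = 480/7
  k=0: +1/(0!*2!*1!*0!*3!*0!) = 1/12
Σ = 1/12  ⇒  CG² = 480/7*1/12² = 10/21
CG = +√(10/21) = +0.690066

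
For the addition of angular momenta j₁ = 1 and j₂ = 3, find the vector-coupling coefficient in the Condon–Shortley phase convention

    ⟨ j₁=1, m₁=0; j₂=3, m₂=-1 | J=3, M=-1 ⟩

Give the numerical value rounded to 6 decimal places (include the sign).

+0.288675

√[7·1!1!5!/8! · 1!1!2!4!2!4!] = √(48)
  +(−1)^0/∏(0,1,1,2,0,3)! = 1/12  (running 1/12)
  +(−1)^1/∏(1,0,0,1,1,4)! = -1/24  (running 1/24)
⟨..|..⟩ = √(48)·(1/24) = +0.288675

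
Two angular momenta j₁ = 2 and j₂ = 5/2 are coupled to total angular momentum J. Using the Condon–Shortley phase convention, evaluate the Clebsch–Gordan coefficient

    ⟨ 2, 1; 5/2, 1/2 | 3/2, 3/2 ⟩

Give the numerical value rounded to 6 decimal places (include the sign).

−√(9/35) = -0.507093

triangle: 3!*1!*2!/7! = 12/5040
(j±m)!: 3!*1!*3!*2!*3!*0! = 432
prefactor² = (2J+1)*Δ*N² = 144/35
  k=1: −1/(1!*2!*0!*2!*1!*0!) = -1/4
Σ = -1/4  ⇒  CG² = 144/35*(-1/4)² = 9/35
CG = −√(9/35) = -0.507093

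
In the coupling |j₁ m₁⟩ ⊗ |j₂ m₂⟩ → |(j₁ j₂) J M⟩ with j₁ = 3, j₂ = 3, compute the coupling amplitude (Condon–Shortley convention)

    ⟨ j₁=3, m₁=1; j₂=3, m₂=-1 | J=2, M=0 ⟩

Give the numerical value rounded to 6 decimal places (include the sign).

-0.327327

triangle: 4!×2!×2!/9! = 96/362880
(j±m)!: 4!×2!×2!×4!×2!×2! = 9216
prefactor² = (2J+1)×Δ×N² = 256/21
  k=0: +1/(0!×4!×2!×2!×0!×0!) = 1/96
  k=1: −1/(1!×3!×1!×1!×1!×1!) = -1/6
  k=2: +1/(2!×2!×0!×0!×2!×2!) = 1/16
Σ = -3/32  ⇒  CG² = 256/21×(-3/32)² = 3/28
CG = −√(3/28) = -0.327327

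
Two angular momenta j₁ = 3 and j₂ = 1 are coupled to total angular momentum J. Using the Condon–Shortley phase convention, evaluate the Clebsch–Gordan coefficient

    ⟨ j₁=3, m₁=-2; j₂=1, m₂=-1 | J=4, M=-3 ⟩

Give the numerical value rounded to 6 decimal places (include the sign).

j₁+j₂−J=0  J+j₁−j₂=6  J−j₁+j₂=2  j₁+j₂+J+1=9
(j₁±m₁, j₂±m₂, J±M) = (1,5,0,2,1,7)
P² = 43200
sum k=0..0:
  [0] +1/240 = 1/240
S = 1/240
C² = P²·S² = 3/4 ; C = +0.866025

+0.866025  (= +√(3/4))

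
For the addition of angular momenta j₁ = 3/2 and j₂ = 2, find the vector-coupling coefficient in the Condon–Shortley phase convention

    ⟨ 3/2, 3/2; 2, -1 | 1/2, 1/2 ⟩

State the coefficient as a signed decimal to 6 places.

triangle: 3!·0!·1!/5! = 6/120
(j±m)!: 3!·0!·1!·3!·1!·0! = 36
prefactor² = (2J+1)·Δ·N² = 18/5
  k=0: +1/(0!·3!·0!·1!·0!·0!) = 1/6
Σ = 1/6  ⇒  CG² = 18/5·1/6² = 1/10
CG = +√(1/10) = +0.316228

+0.316228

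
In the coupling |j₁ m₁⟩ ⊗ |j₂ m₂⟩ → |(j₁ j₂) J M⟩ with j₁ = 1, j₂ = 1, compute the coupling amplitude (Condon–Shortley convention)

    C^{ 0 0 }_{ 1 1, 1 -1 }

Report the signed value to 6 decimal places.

+√(1/3) = +0.577350

triangle: 2!×0!×0!/3! = 2/6
(j±m)!: 2!×0!×0!×2!×0!×0! = 4
prefactor² = (2J+1)×Δ×N² = 4/3
  k=0: +1/(0!×2!×0!×0!×0!×0!) = 1/2
Σ = 1/2  ⇒  CG² = 4/3×1/2² = 1/3
CG = +√(1/3) = +0.577350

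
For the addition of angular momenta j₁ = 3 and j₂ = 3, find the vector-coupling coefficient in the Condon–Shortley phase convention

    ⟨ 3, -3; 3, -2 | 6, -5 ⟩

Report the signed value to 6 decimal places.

+√(1/2) = +0.707107

triangle: 0!*6!*6!/13! = 518400/6227020800
(j±m)!: 0!*6!*1!*5!*1!*11! = 3448811520000
prefactor² = (2J+1)*Δ*N² = 3732480000
  k=0: +1/(0!*0!*6!*1!*0!*5!) = 1/86400
Σ = 1/86400  ⇒  CG² = 3732480000*1/86400² = 1/2
CG = +√(1/2) = +0.707107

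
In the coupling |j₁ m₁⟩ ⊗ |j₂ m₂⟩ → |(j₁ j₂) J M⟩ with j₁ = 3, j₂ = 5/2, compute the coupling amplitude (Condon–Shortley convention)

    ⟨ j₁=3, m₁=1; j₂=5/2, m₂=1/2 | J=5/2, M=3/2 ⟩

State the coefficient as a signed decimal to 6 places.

√[6·3!3!2!/9! · 4!2!3!2!4!1!] = √(576/35)
  +(−1)^1/∏(1,2,1,2,2,0)! = -1/8  (running -1/8)
  +(−1)^2/∏(2,1,0,1,3,1)! = 1/12  (running -1/24)
⟨..|..⟩ = √(576/35)·(-1/24) = -0.169031

-0.169031  (= −√(1/35))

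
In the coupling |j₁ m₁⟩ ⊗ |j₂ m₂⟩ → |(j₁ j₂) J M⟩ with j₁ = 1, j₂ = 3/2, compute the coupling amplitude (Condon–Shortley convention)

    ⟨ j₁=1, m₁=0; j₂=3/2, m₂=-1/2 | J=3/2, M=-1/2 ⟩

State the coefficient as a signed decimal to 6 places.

+0.258199

triangle: 1!*1!*2!/5! = 2/120
(j±m)!: 1!*1!*1!*2!*1!*2! = 4
prefactor² = (2J+1)*Δ*N² = 4/15
  k=0: +1/(0!*1!*1!*1!*0!*1!) = 1
  k=1: −1/(1!*0!*0!*0!*1!*2!) = -1/2
Σ = 1/2  ⇒  CG² = 4/15*1/2² = 1/15
CG = +√(1/15) = +0.258199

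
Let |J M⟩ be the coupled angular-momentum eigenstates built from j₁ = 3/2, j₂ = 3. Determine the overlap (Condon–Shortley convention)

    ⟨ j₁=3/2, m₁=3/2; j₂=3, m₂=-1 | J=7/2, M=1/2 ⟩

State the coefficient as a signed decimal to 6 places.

+√(8/21) = +0.617213

√[8·1!2!5!/9! · 3!0!2!4!4!3!] = √(1536/7)
  +(−1)^0/∏(0,1,0,2,2,3)! = 1/24  (running 1/24)
⟨..|..⟩ = √(1536/7)·(1/24) = +0.617213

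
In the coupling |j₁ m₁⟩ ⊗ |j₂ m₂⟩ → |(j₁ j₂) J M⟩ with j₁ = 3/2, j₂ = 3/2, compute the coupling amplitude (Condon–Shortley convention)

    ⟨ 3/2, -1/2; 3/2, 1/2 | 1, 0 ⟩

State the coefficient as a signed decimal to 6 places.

√[3·2!1!1!/5! · 1!2!2!1!1!1!] = √(1/5)
  +(−1)^1/∏(1,1,1,1,0,0)! = -1  (running -1)
  +(−1)^2/∏(2,0,0,0,1,1)! = 1/2  (running -1/2)
⟨..|..⟩ = √(1/5)·(-1/2) = -0.223607

-0.223607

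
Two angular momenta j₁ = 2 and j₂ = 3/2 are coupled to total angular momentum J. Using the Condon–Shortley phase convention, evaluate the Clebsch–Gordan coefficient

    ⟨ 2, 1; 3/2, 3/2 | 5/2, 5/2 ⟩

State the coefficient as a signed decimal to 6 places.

-0.654654

triangle: 1!*3!*2!/7! = 12/5040
(j±m)!: 3!*1!*3!*0!*5!*0! = 4320
prefactor² = (2J+1)*Δ*N² = 432/7
  k=1: −1/(1!*0!*0!*2!*3!*0!) = -1/12
Σ = -1/12  ⇒  CG² = 432/7*(-1/12)² = 3/7
CG = −√(3/7) = -0.654654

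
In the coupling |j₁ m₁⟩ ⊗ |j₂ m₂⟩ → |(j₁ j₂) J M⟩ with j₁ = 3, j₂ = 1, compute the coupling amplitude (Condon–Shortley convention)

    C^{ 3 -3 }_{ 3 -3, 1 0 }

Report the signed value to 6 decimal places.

triangle: 1!×5!×1!/8! = 120/40320
(j±m)!: 0!×6!×1!×1!×0!×6! = 518400
prefactor² = (2J+1)×Δ×N² = 10800
  k=1: −1/(1!×0!×5!×0!×0!×1!) = -1/120
Σ = -1/120  ⇒  CG² = 10800×(-1/120)² = 3/4
CG = −√(3/4) = -0.866025

-0.866025  (= −√(3/4))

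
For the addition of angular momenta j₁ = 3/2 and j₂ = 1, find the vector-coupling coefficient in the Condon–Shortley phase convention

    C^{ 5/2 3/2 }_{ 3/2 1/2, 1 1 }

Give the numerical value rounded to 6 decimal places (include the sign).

triangle: 0!·3!·2!/6! = 12/720
(j±m)!: 2!·1!·2!·0!·4!·1! = 96
prefactor² = (2J+1)·Δ·N² = 48/5
  k=0: +1/(0!·0!·1!·2!·2!·0!) = 1/4
Σ = 1/4  ⇒  CG² = 48/5·1/4² = 3/5
CG = +√(3/5) = +0.774597

+√(3/5) = +0.774597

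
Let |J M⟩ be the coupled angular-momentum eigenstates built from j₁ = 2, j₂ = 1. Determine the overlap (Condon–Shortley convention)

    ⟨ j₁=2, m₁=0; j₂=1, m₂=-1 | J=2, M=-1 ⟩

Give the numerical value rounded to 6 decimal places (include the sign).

j₁+j₂−J=1  J+j₁−j₂=3  J−j₁+j₂=1  j₁+j₂+J+1=6
(j₁±m₁, j₂±m₂, J±M) = (2,2,0,2,1,3)
P² = 2
sum k=0..0:
  [0] +1/2 = 1/2
S = 1/2
C² = P²·S² = 1/2 ; C = +0.707107

+√(1/2) = +0.707107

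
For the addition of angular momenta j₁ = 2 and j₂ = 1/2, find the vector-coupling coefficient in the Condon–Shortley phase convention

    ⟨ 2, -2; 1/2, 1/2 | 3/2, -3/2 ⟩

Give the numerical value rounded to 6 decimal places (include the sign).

-0.894427  (= −√(4/5))

triangle: 1!·3!·0!/5! = 6/120
(j±m)!: 0!·4!·1!·0!·0!·3! = 144
prefactor² = (2J+1)·Δ·N² = 144/5
  k=1: −1/(1!·0!·3!·0!·0!·0!) = -1/6
Σ = -1/6  ⇒  CG² = 144/5·(-1/6)² = 4/5
CG = −√(4/5) = -0.894427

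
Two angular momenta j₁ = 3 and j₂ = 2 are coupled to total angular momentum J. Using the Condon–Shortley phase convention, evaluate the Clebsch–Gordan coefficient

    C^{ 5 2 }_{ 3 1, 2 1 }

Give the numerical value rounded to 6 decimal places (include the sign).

triangle: 0!×6!×4!/11! = 17280/39916800
(j±m)!: 4!×2!×3!×1!×7!×3! = 8709120
prefactor² = (2J+1)×Δ×N² = 41472
  k=0: +1/(0!×0!×2!×3!×4!×1!) = 1/288
Σ = 1/288  ⇒  CG² = 41472×1/288² = 1/2
CG = +√(1/2) = +0.707107

+0.707107  (= +√(1/2))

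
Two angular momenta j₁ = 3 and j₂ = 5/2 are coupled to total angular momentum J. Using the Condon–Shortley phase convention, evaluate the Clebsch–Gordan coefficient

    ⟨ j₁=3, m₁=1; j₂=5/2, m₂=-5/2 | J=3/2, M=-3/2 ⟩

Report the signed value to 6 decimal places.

+√(1/14) ≈ +0.267261

j₁+j₂−J=4  J+j₁−j₂=2  J−j₁+j₂=1  j₁+j₂+J+1=8
(j₁±m₁, j₂±m₂, J±M) = (4,2,0,5,0,3)
P² = 1152/7
sum k=0..0:
  [0] +1/48 = 1/48
S = 1/48
C² = P²·S² = 1/14 ; C = +0.267261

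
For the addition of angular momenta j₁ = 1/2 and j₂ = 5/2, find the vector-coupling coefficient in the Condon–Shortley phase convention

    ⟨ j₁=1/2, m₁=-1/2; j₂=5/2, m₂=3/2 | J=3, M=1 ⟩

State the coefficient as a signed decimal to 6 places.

+0.577350

√[7·0!1!5!/7! · 0!1!4!1!4!2!] = √(192)
  +(−1)^0/∏(0,0,1,4,0,1)! = 1/24  (running 1/24)
⟨..|..⟩ = √(192)·(1/24) = +0.577350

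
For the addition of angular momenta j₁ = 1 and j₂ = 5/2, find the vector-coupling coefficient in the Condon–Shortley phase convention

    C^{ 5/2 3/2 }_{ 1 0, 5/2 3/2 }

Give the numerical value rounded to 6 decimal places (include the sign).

-0.507093

triangle: 1!·1!·4!/7! = 24/5040
(j±m)!: 1!·1!·4!·1!·4!·1! = 576
prefactor² = (2J+1)·Δ·N² = 576/35
  k=0: +1/(0!·1!·1!·4!·0!·0!) = 1/24
  k=1: −1/(1!·0!·0!·3!·1!·1!) = -1/6
Σ = -1/8  ⇒  CG² = 576/35·(-1/8)² = 9/35
CG = −√(9/35) = -0.507093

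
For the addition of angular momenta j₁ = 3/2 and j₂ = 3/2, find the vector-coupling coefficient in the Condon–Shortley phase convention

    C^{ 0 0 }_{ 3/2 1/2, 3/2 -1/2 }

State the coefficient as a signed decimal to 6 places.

j₁+j₂−J=3  J+j₁−j₂=0  J−j₁+j₂=0  j₁+j₂+J+1=4
(j₁±m₁, j₂±m₂, J±M) = (2,1,1,2,0,0)
P² = 1
sum k=1..1:
  [1] −1/2 = -1/2
S = -1/2
C² = P²·S² = 1/4 ; C = -0.500000

−√(1/4) ≈ -0.500000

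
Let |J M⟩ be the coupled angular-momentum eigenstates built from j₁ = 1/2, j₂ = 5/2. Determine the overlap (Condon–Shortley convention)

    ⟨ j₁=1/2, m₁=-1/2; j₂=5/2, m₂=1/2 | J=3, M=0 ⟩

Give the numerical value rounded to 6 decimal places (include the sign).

+0.707107

√[7·0!1!5!/7! · 0!1!3!2!3!3!] = √(72)
  +(−1)^0/∏(0,0,1,3,0,2)! = 1/12  (running 1/12)
⟨..|..⟩ = √(72)·(1/12) = +0.707107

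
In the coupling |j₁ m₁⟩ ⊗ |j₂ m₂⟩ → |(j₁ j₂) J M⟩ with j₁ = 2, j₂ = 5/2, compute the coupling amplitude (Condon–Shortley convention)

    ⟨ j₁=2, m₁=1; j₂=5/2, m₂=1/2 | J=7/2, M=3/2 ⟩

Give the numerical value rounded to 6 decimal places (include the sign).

+√(2/21) ≈ +0.308607

j₁+j₂−J=1  J+j₁−j₂=3  J−j₁+j₂=4  j₁+j₂+J+1=9
(j₁±m₁, j₂±m₂, J±M) = (3,1,3,2,5,2)
P² = 384/7
sum k=0..1:
  [0] +1/12 = 1/12
  [1] −1/24 = -1/24
S = 1/24
C² = P²·S² = 2/21 ; C = +0.308607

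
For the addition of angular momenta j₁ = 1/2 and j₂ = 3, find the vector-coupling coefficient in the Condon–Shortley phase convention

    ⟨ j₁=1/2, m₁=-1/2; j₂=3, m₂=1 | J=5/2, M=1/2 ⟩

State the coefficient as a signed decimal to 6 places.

√[6·1!0!5!/7! · 0!1!4!2!3!2!] = √(576/7)
  +(−1)^1/∏(1,0,0,3,0,2)! = -1/12  (running -1/12)
⟨..|..⟩ = √(576/7)·(-1/12) = -0.755929

-0.755929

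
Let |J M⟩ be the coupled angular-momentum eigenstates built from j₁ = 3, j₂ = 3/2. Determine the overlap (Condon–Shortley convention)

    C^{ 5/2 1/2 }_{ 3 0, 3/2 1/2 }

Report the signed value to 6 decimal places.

−√(6/35) = -0.414039

triangle: 2!·4!·1!/8! = 48/40320
(j±m)!: 3!·3!·2!·1!·3!·2! = 864
prefactor² = (2J+1)·Δ·N² = 216/35
  k=1: −1/(1!·1!·2!·1!·2!·0!) = -1/4
  k=2: +1/(2!·0!·1!·0!·3!·1!) = 1/12
Σ = -1/6  ⇒  CG² = 216/35·(-1/6)² = 6/35
CG = −√(6/35) = -0.414039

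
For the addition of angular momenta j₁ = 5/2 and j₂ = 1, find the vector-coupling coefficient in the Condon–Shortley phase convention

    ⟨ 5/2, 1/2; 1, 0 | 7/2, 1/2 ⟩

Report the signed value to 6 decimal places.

√[8·0!5!2!/8! · 3!2!1!1!4!3!] = √(576/7)
  +(−1)^0/∏(0,0,2,1,3,1)! = 1/12  (running 1/12)
⟨..|..⟩ = √(576/7)·(1/12) = +0.755929

+0.755929  (= +√(4/7))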